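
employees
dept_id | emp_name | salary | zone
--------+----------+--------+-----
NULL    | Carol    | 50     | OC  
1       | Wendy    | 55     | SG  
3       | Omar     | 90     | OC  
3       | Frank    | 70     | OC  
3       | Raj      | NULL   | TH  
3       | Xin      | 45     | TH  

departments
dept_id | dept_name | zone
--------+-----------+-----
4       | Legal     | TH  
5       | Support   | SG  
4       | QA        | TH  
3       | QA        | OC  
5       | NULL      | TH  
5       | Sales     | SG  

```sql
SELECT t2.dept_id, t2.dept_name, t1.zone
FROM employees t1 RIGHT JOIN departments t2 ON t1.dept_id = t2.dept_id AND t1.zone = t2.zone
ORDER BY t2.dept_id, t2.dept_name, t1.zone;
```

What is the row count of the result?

7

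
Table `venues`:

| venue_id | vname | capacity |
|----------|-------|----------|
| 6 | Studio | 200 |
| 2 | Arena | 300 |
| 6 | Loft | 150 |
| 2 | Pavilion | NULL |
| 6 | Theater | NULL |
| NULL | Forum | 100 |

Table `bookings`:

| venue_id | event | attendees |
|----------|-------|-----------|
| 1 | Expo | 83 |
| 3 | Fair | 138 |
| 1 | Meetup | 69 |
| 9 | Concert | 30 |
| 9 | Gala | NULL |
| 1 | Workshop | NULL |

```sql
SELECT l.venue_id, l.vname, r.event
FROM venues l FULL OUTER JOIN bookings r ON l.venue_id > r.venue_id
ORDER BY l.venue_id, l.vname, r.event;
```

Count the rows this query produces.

21

FULL OUTER JOIN keeps every row from both sides; unmatched rows get NULL for the other side's columns.
Matching on l.venue_id > r.venue_id. A NULL in a compared column never satisfies the condition.
- venue_id=6: 4 matching r row(s), so 4 row(s) emitted.
- venue_id=2: 3 matching r row(s), so 3 row(s) emitted.
- venue_id=6: 4 matching r row(s), so 4 row(s) emitted.
- venue_id=2: 3 matching r row(s), so 3 row(s) emitted.
- venue_id=6: 4 matching r row(s), so 4 row(s) emitted.
- venue_id=NULL: no r row matches, row kept with r columns NULL.
- 2 r row(s) had no l match → kept, l columns NULL.
Total: 18 matched + 3 padded = 21 rows.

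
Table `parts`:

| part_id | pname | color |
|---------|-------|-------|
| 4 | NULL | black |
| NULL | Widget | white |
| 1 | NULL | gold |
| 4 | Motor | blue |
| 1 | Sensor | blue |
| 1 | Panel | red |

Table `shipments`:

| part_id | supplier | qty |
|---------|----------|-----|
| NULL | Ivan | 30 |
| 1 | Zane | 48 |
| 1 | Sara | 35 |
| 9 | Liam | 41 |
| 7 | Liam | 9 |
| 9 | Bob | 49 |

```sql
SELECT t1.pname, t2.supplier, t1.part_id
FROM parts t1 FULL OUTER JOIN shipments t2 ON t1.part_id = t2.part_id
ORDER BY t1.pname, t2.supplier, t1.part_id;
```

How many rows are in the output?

13

FULL OUTER JOIN keeps every row from both sides; unmatched rows get NULL for the other side's columns.
Matching on t1.part_id = t2.part_id. A NULL in a compared column never satisfies the condition.
Matched pairs: 6; unmatched t1 rows kept: 3; unmatched t2 rows kept: 4.
Total: 6 matched + 7 padded = 13 rows.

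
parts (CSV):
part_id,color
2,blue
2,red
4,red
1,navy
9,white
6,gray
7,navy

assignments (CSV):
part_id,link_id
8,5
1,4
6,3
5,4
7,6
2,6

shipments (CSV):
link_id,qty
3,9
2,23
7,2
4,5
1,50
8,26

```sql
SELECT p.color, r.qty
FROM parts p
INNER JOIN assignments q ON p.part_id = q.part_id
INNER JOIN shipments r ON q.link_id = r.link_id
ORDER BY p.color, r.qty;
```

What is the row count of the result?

Step 1 — p INNER JOIN q on part_id → 5 row(s).
Then INNER JOIN `shipments r` on link_id: keep only rows whose q.link_id appears in r.
Result: 2 row(s).

2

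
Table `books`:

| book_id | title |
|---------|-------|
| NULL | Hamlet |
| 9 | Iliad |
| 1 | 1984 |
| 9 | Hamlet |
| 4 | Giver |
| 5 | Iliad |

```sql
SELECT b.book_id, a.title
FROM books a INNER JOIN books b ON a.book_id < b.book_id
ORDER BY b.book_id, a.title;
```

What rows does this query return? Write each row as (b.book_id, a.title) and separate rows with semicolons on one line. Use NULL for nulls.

(4, 1984); (5, 1984); (5, Giver); (9, 1984); (9, 1984); (9, Giver); (9, Giver); (9, Iliad); (9, Iliad)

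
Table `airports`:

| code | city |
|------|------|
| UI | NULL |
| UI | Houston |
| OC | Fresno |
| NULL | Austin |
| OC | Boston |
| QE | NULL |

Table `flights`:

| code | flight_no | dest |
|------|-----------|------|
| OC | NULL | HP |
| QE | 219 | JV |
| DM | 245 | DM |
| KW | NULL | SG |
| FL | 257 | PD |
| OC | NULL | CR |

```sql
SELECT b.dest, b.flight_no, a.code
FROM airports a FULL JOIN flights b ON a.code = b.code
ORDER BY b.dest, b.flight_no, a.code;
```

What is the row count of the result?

11

FULL OUTER JOIN keeps every row from both sides; unmatched rows get NULL for the other side's columns.
Matching on a.code = b.code. A NULL in a compared column never satisfies the condition.
- a[0] code=UI → no match; kept with NULLs on the b side.
- a[1] code=UI → no match; kept with NULLs on the b side.
- a[2] code=OC → 2 match(es) in b → 2 row(s).
- a[3] code=NULL → no match; kept with NULLs on the b side.
- a[4] code=OC → 2 match(es) in b → 2 row(s).
- a[5] code=QE → 1 match(es) in b → 1 row(s).
- 3 b row(s) had no a match → kept, a columns NULL.
Total: 5 matched + 6 padded = 11 rows.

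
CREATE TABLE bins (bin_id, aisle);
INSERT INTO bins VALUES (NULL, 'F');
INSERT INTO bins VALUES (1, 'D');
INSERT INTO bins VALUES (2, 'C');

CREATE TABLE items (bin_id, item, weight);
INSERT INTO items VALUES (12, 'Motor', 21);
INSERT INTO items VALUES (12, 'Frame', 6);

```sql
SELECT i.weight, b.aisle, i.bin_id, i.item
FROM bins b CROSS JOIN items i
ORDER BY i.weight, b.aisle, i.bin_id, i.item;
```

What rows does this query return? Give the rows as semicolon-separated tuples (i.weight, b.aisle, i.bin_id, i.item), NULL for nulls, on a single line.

CROSS JOIN pairs every row of `bins` with every row of `items`: 3 × 2 = 6 rows.
After projecting and ordering:
i.weight | b.aisle | i.bin_id | i.item
6 | C | 12 | Frame
6 | D | 12 | Frame
6 | F | 12 | Frame
21 | C | 12 | Motor
21 | D | 12 | Motor
21 | F | 12 | Motor

(6, C, 12, Frame); (6, D, 12, Frame); (6, F, 12, Frame); (21, C, 12, Motor); (21, D, 12, Motor); (21, F, 12, Motor)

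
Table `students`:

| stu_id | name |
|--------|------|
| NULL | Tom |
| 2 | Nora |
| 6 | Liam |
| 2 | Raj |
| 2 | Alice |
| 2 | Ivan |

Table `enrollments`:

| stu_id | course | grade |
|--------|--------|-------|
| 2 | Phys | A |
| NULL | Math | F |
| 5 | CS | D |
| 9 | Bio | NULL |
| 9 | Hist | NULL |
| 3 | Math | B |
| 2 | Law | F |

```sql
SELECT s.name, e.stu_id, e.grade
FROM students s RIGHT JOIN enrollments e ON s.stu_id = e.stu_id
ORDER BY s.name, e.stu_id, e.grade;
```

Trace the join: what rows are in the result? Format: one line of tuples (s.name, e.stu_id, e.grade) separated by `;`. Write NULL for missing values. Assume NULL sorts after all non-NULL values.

(Alice, 2, A); (Alice, 2, F); (Ivan, 2, A); (Ivan, 2, F); (Nora, 2, A); (Nora, 2, F); (Raj, 2, A); (Raj, 2, F); (NULL, 3, B); (NULL, 5, D); (NULL, 9, NULL); (NULL, 9, NULL); (NULL, NULL, F)

RIGHT JOIN keeps every row from `enrollments`; unmatched rows get NULL for `students`'s columns.
Matching on s.stu_id = e.stu_id. A NULL in a compared column never satisfies the condition.
- s (stu_id=NULL) has no partner in e.
- s (stu_id=2) pairs with 2 row(s) of e.
- s (stu_id=6) has no partner in e.
- s (stu_id=2) pairs with 2 row(s) of e.
- s (stu_id=2) pairs with 2 row(s) of e.
- s (stu_id=2) pairs with 2 row(s) of e.
- plus 5 unmatched e row(s), each kept with NULL s columns.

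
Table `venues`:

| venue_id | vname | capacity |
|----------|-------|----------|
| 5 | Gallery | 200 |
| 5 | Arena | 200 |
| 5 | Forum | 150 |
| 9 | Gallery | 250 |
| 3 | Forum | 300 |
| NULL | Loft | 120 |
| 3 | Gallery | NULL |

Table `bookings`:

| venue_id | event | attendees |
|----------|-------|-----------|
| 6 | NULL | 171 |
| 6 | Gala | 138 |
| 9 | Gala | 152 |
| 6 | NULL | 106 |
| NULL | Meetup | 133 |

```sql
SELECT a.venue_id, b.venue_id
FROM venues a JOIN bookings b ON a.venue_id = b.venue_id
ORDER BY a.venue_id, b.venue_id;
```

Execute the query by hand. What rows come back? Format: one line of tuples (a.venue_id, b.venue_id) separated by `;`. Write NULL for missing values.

INNER JOIN keeps only pairs where the ON condition holds.
Matching on a.venue_id = b.venue_id. A NULL in a compared column never satisfies the condition.
- a row (venue_id=5): no match → dropped.
- a row (venue_id=5): no match → dropped.
- a row (venue_id=5): no match → dropped.
- a row (venue_id=9): matches 1 b row(s) → 1 output row(s).
- a row (venue_id=3): no match → dropped.
- a row (venue_id=NULL): no match → dropped.
- a row (venue_id=3): no match → dropped.
After projecting and ordering:
a.venue_id | b.venue_id
9 | 9

(9, 9)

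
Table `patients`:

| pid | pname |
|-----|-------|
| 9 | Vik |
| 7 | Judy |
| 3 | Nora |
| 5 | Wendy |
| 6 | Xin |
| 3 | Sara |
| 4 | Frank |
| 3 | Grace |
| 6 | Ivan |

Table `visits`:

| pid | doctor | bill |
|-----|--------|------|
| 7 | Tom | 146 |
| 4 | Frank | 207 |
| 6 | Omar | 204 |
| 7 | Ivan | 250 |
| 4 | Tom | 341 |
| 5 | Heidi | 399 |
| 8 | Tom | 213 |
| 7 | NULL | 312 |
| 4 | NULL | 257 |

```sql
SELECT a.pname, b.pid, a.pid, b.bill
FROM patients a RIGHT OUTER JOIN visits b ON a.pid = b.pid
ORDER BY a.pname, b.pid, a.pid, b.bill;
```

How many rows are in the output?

10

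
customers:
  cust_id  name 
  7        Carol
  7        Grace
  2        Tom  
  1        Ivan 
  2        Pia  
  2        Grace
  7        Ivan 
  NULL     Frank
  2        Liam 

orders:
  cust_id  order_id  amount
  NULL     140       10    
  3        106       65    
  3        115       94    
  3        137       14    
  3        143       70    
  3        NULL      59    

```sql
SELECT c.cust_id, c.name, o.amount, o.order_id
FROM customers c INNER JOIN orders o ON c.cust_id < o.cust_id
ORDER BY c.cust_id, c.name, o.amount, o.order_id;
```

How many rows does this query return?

INNER JOIN keeps only pairs where the ON condition holds.
Matching on c.cust_id < o.cust_id. A NULL in a compared column never satisfies the condition.
- cust_id=7: no matching o row, dropped.
- cust_id=7: no matching o row, dropped.
- cust_id=2: 5 matching o row(s), so 5 row(s) emitted.
- cust_id=1: 5 matching o row(s), so 5 row(s) emitted.
- cust_id=2: 5 matching o row(s), so 5 row(s) emitted.
- cust_id=2: 5 matching o row(s), so 5 row(s) emitted.
- cust_id=7: no matching o row, dropped.
- cust_id=NULL: no matching o row, dropped.
- cust_id=2: 5 matching o row(s), so 5 row(s) emitted.
Total: 25 rows.

25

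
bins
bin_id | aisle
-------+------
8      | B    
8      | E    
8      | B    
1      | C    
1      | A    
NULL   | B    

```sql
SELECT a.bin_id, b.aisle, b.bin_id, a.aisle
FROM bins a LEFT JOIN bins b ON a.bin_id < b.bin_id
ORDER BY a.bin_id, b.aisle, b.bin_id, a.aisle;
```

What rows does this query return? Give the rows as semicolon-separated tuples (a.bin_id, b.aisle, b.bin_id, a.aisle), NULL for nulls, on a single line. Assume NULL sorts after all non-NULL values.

(1, B, 8, A); (1, B, 8, A); (1, B, 8, C); (1, B, 8, C); (1, E, 8, A); (1, E, 8, C); (8, NULL, NULL, B); (8, NULL, NULL, B); (8, NULL, NULL, E); (NULL, NULL, NULL, B)

LEFT JOIN keeps every row from `bins a`; unmatched rows get NULL for `bins b`'s columns.
Matching on a.bin_id < b.bin_id. A NULL in a compared column never satisfies the condition.
Matched pairs: 6; unmatched a rows kept: 4.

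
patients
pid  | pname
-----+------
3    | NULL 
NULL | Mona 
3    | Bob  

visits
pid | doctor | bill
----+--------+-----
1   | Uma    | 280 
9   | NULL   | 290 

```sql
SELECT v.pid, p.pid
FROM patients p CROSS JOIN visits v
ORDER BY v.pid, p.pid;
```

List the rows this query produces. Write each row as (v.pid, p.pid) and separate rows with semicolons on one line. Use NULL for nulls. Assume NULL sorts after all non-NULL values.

(1, 3); (1, 3); (1, NULL); (9, 3); (9, 3); (9, NULL)

CROSS JOIN pairs every row of `patients` with every row of `visits`: 3 × 2 = 6 rows.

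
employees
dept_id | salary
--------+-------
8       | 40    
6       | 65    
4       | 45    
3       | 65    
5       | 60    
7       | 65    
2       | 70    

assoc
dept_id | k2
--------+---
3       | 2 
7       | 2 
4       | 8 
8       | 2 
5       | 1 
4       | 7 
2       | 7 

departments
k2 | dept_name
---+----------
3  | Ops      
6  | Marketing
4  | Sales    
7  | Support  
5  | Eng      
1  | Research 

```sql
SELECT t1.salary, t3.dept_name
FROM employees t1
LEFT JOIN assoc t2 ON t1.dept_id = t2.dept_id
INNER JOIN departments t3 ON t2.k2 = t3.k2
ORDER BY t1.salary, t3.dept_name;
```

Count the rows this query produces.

3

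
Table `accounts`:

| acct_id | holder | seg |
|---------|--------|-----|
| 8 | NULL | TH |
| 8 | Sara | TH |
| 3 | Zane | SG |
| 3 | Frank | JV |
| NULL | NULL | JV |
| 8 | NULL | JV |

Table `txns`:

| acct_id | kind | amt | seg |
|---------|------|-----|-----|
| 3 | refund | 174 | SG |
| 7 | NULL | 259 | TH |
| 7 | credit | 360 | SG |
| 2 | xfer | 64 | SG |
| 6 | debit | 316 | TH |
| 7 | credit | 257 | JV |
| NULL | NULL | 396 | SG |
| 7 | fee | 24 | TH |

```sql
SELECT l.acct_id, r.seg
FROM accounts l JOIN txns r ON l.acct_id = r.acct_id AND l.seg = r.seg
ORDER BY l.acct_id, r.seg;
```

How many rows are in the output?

1

INNER JOIN keeps only pairs where the ON condition holds.
Matching on l.acct_id = r.acct_id AND l.seg = r.seg. A NULL in a compared column never satisfies the condition.
- l (acct_id=8, seg=TH) has no partner → excluded.
- l (acct_id=8, seg=TH) has no partner → excluded.
- l (acct_id=3, seg=SG) pairs with 1 row(s) of r.
- l (acct_id=3, seg=JV) has no partner → excluded.
- l (acct_id=NULL, seg=JV) has no partner → excluded.
- l (acct_id=8, seg=JV) has no partner → excluded.
Total: 1 rows.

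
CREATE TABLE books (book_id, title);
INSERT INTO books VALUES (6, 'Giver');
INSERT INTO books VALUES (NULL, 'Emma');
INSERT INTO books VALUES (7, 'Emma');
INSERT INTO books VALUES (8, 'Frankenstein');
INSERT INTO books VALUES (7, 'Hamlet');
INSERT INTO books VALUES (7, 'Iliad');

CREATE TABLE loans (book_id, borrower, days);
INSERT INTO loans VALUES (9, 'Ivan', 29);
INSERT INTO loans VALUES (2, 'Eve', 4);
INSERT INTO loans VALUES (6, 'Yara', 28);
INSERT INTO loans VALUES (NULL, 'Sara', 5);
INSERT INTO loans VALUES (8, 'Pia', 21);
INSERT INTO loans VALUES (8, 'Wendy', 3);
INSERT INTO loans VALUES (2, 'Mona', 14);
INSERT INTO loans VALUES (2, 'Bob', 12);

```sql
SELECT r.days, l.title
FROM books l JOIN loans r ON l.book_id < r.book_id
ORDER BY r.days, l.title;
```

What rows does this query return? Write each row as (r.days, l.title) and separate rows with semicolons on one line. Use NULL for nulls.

INNER JOIN keeps only pairs where the ON condition holds.
Matching on l.book_id < r.book_id. A NULL in a compared column never satisfies the condition.
- l row (book_id=6): matches 3 r row(s) → 3 output row(s).
- l row (book_id=NULL): no match → dropped.
- l row (book_id=7): matches 3 r row(s) → 3 output row(s).
- l row (book_id=8): matches 1 r row(s) → 1 output row(s).
- l row (book_id=7): matches 3 r row(s) → 3 output row(s).
- l row (book_id=7): matches 3 r row(s) → 3 output row(s).

(3, Emma); (3, Giver); (3, Hamlet); (3, Iliad); (21, Emma); (21, Giver); (21, Hamlet); (21, Iliad); (29, Emma); (29, Frankenstein); (29, Giver); (29, Hamlet); (29, Iliad)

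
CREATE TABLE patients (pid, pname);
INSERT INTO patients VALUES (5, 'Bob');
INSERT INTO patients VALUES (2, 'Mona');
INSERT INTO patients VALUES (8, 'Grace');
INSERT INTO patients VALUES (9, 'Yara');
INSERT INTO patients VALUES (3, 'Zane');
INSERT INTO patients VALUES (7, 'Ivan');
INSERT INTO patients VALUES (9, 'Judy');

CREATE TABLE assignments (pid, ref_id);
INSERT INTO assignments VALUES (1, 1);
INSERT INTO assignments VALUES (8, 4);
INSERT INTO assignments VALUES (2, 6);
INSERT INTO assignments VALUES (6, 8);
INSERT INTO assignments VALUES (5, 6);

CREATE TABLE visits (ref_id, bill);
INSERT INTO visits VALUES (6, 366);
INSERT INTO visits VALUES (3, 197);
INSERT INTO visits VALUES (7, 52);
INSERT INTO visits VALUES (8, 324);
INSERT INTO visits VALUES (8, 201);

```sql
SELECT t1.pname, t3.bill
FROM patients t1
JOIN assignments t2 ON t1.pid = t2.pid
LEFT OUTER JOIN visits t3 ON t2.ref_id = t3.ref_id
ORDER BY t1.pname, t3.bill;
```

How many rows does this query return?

Evaluate left to right. First `patients t1 INNER JOIN assignments t2` on pid: 3 row(s).
Then LEFT JOIN `visits t3` on ref_id: each of those 3 rows is kept; rows whose t2.ref_id has no match in t3 get NULL for t3's columns.
Result: 3 row(s).

3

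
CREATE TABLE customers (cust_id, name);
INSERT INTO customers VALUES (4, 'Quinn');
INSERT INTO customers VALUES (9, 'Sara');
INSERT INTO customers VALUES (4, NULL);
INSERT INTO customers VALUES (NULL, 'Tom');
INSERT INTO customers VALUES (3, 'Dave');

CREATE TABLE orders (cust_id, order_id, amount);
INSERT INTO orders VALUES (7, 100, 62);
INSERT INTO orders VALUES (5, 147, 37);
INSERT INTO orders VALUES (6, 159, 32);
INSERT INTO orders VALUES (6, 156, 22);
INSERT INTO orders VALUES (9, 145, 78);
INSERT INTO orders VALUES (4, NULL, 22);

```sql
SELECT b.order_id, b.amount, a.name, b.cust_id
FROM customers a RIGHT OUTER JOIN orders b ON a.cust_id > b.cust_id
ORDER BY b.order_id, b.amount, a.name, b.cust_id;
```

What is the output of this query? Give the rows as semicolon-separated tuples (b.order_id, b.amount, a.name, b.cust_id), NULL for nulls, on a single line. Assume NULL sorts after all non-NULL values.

(100, 62, Sara, 7); (145, 78, NULL, 9); (147, 37, Sara, 5); (156, 22, Sara, 6); (159, 32, Sara, 6); (NULL, 22, Sara, 4)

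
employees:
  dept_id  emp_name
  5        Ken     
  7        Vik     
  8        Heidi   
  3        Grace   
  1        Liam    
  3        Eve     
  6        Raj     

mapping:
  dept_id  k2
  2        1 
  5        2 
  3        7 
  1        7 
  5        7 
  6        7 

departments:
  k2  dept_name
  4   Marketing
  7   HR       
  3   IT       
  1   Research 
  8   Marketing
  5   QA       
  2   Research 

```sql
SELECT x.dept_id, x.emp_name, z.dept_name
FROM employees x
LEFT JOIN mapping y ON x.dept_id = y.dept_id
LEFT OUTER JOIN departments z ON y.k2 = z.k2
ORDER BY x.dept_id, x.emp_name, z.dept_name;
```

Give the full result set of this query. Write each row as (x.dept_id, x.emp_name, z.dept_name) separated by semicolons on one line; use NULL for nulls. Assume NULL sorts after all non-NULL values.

(1, Liam, HR); (3, Eve, HR); (3, Grace, HR); (5, Ken, HR); (5, Ken, Research); (6, Raj, HR); (7, Vik, NULL); (8, Heidi, NULL)

Evaluate left to right. First `employees x LEFT JOIN mapping y` on dept_id: 8 row(s).
Then LEFT JOIN `departments z` on k2: each of those 8 rows is kept; rows whose y.k2 has no match in z get NULL for z's columns.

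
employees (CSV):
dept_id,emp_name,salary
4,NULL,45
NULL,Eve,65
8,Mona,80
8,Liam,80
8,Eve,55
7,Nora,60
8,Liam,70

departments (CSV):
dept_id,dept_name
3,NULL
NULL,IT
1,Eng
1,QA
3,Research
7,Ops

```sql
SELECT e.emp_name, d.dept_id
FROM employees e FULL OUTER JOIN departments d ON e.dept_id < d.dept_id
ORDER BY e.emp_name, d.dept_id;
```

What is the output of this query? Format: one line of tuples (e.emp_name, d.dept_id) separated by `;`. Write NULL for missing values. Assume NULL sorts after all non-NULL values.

(Eve, NULL); (Eve, NULL); (Liam, NULL); (Liam, NULL); (Mona, NULL); (Nora, NULL); (NULL, 1); (NULL, 1); (NULL, 3); (NULL, 3); (NULL, 7); (NULL, NULL)

FULL OUTER JOIN keeps every row from both sides; unmatched rows get NULL for the other side's columns.
Matching on e.dept_id < d.dept_id. A NULL in a compared column never satisfies the condition.
- e row (dept_id=4): matches 1 d row(s) → 1 output row(s).
- e row (dept_id=NULL): no match → kept, d columns NULL.
- e row (dept_id=8): no match → kept, d columns NULL.
- e row (dept_id=8): no match → kept, d columns NULL.
- e row (dept_id=8): no match → kept, d columns NULL.
- e row (dept_id=7): no match → kept, d columns NULL.
- e row (dept_id=8): no match → kept, d columns NULL.
- 5 row(s) from d found no e partner → padded with NULL.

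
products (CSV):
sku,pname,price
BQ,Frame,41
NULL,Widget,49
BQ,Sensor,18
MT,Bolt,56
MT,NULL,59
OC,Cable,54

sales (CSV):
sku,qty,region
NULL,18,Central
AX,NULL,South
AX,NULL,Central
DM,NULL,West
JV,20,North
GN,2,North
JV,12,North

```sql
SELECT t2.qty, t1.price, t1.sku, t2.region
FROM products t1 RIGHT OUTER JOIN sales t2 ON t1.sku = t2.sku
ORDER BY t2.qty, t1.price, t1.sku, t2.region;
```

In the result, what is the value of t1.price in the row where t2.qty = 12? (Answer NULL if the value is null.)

RIGHT JOIN keeps every row from `sales`; unmatched rows get NULL for `products`'s columns.
Matching on t1.sku = t2.sku. A NULL in a compared column never satisfies the condition.
- t1 row (sku=BQ): no match.
- t1 row (sku=NULL): no match.
- t1 row (sku=BQ): no match.
- t1 row (sku=MT): no match.
- t1 row (sku=MT): no match.
- t1 row (sku=OC): no match.
- 7 t2 row(s) had no t1 match → kept, t1 columns NULL.

NULL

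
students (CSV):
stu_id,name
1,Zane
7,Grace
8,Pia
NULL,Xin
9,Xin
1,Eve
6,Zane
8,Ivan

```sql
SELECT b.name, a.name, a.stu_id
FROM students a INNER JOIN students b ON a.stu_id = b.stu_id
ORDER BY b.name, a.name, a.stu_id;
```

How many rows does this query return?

11

INNER JOIN keeps only pairs where the ON condition holds.
Matching on a.stu_id = b.stu_id. A NULL in a compared column never satisfies the condition.
- stu_id=1: 2 matching b row(s), so 2 row(s) emitted.
- stu_id=7: 1 matching b row(s), so 1 row(s) emitted.
- stu_id=8: 2 matching b row(s), so 2 row(s) emitted.
- stu_id=NULL: no matching b row, dropped.
- stu_id=9: 1 matching b row(s), so 1 row(s) emitted.
- stu_id=1: 2 matching b row(s), so 2 row(s) emitted.
- stu_id=6: 1 matching b row(s), so 1 row(s) emitted.
- stu_id=8: 2 matching b row(s), so 2 row(s) emitted.
Total: 11 rows.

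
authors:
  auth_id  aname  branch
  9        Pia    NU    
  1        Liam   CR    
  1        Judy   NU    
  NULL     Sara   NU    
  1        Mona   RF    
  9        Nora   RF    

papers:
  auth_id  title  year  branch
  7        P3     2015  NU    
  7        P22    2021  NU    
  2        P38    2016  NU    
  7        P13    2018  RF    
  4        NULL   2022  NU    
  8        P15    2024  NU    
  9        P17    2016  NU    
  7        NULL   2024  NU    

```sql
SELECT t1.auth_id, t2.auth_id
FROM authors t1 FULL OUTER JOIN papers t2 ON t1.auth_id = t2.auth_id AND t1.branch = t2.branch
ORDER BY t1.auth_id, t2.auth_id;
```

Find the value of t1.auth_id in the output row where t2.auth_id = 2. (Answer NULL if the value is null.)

FULL OUTER JOIN keeps every row from both sides; unmatched rows get NULL for the other side's columns.
Matching on t1.auth_id = t2.auth_id AND t1.branch = t2.branch. A NULL in a compared column never satisfies the condition.
- auth_id=9, branch=NU: 1 matching t2 row(s), so 1 row(s) emitted.
- auth_id=1, branch=CR: no t2 row matches, row kept with t2 columns NULL.
- auth_id=1, branch=NU: no t2 row matches, row kept with t2 columns NULL.
- auth_id=NULL, branch=NU: no t2 row matches, row kept with t2 columns NULL.
- auth_id=1, branch=RF: no t2 row matches, row kept with t2 columns NULL.
- auth_id=9, branch=RF: no t2 row matches, row kept with t2 columns NULL.
- plus 7 unmatched t2 row(s), each kept with NULL t1 columns.

NULL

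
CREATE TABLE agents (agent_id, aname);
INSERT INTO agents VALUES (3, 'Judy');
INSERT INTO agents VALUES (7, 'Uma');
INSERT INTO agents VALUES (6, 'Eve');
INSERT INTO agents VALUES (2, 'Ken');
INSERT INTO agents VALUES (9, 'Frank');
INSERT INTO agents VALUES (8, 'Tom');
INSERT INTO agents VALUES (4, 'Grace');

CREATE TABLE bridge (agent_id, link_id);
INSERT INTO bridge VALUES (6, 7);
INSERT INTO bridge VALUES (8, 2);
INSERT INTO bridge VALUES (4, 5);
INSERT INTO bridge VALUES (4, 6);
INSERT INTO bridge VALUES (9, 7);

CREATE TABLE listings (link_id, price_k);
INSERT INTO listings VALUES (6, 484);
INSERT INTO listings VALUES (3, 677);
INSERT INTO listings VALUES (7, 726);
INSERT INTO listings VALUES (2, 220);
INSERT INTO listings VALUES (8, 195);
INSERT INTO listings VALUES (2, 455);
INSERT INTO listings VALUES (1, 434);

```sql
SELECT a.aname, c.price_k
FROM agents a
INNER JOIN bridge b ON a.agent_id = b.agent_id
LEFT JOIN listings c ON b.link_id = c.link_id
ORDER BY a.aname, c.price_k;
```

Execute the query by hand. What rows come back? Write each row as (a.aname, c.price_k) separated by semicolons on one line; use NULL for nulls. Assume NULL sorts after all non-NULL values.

Joins associate left-to-right: agents INNER JOIN bridge on agent_id gives 5 intermediate row(s).
Then LEFT JOIN `listings c` on link_id: each of those 5 rows is kept; rows whose b.link_id has no match in c get NULL for c's columns.

(Eve, 726); (Frank, 726); (Grace, 484); (Grace, NULL); (Tom, 220); (Tom, 455)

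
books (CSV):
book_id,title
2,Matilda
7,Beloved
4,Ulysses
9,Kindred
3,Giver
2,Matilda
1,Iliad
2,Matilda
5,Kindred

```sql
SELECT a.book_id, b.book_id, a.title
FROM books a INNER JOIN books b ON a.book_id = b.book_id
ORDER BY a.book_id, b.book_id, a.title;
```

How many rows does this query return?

15

INNER JOIN keeps only pairs where the ON condition holds.
Matching on a.book_id = b.book_id.
- book_id=2: 3 matching b row(s), so 3 row(s) emitted.
- book_id=7: 1 matching b row(s), so 1 row(s) emitted.
- book_id=4: 1 matching b row(s), so 1 row(s) emitted.
- book_id=9: 1 matching b row(s), so 1 row(s) emitted.
- book_id=3: 1 matching b row(s), so 1 row(s) emitted.
- book_id=2: 3 matching b row(s), so 3 row(s) emitted.
- book_id=1: 1 matching b row(s), so 1 row(s) emitted.
- book_id=2: 3 matching b row(s), so 3 row(s) emitted.
- book_id=5: 1 matching b row(s), so 1 row(s) emitted.
Total: 15 rows.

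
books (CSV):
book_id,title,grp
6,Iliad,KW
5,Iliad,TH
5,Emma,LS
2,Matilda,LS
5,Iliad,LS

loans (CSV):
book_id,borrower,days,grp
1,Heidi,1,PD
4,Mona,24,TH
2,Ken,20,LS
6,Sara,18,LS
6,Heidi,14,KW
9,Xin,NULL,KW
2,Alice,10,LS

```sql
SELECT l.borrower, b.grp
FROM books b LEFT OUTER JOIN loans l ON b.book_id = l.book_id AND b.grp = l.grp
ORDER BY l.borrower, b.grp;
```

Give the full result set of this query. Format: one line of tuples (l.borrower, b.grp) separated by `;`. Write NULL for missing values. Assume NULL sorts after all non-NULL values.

LEFT JOIN keeps every row from `books`; unmatched rows get NULL for `loans`'s columns.
Matching on b.book_id = l.book_id AND b.grp = l.grp.
Matched pairs: 3; unmatched b rows kept: 3.

(Alice, LS); (Heidi, KW); (Ken, LS); (NULL, LS); (NULL, LS); (NULL, TH)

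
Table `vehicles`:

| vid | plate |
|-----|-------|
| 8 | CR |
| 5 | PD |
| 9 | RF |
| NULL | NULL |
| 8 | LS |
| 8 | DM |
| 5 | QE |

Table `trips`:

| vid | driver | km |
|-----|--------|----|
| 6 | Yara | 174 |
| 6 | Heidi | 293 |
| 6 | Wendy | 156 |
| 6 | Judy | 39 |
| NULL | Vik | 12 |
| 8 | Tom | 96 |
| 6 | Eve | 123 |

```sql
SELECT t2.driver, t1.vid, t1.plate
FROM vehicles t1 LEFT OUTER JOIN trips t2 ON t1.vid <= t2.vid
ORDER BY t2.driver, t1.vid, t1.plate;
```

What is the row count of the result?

LEFT JOIN keeps every row from `vehicles`; unmatched rows get NULL for `trips`'s columns.
Matching on t1.vid <= t2.vid. A NULL in a compared column never satisfies the condition.
- t1[0] vid=8 → 1 match(es) in t2 → 1 row(s).
- t1[1] vid=5 → 6 match(es) in t2 → 6 row(s).
- t1[2] vid=9 → no match; kept with NULLs on the t2 side.
- t1[3] vid=NULL → no match; kept with NULLs on the t2 side.
- t1[4] vid=8 → 1 match(es) in t2 → 1 row(s).
- t1[5] vid=8 → 1 match(es) in t2 → 1 row(s).
- t1[6] vid=5 → 6 match(es) in t2 → 6 row(s).
Total: 15 matched + 2 padded = 17 rows.

17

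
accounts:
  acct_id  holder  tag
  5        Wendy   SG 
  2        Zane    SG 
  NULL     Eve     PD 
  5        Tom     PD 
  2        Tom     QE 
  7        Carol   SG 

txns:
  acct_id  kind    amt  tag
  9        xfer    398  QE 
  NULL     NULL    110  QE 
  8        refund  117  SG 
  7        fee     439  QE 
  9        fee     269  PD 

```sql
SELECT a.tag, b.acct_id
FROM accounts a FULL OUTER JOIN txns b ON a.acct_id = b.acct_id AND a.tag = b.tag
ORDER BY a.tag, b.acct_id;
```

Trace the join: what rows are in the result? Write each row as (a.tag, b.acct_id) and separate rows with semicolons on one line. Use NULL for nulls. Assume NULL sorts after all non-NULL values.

FULL OUTER JOIN keeps every row from both sides; unmatched rows get NULL for the other side's columns.
Matching on a.acct_id = b.acct_id AND a.tag = b.tag. A NULL in a compared column never satisfies the condition.
- acct_id=5, tag=SG: no b row matches, row kept with b columns NULL.
- acct_id=2, tag=SG: no b row matches, row kept with b columns NULL.
- acct_id=NULL, tag=PD: no b row matches, row kept with b columns NULL.
- acct_id=5, tag=PD: no b row matches, row kept with b columns NULL.
- acct_id=2, tag=QE: no b row matches, row kept with b columns NULL.
- acct_id=7, tag=SG: no b row matches, row kept with b columns NULL.
- 5 b row(s) had no a match → kept, a columns NULL.

(PD, NULL); (PD, NULL); (QE, NULL); (SG, NULL); (SG, NULL); (SG, NULL); (NULL, 7); (NULL, 8); (NULL, 9); (NULL, 9); (NULL, NULL)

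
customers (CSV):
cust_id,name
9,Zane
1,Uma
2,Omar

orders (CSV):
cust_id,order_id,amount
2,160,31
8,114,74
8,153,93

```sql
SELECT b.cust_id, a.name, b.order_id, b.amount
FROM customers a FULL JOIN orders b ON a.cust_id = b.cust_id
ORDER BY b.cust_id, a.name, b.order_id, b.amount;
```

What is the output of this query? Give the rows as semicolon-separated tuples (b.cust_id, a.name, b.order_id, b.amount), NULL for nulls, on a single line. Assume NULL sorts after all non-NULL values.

FULL OUTER JOIN keeps every row from both sides; unmatched rows get NULL for the other side's columns.
Matching on a.cust_id = b.cust_id.
- a row (cust_id=9): no match → kept, b columns NULL.
- a row (cust_id=1): no match → kept, b columns NULL.
- a row (cust_id=2): matches 1 b row(s) → 1 output row(s).
- 2 row(s) from b found no a partner → padded with NULL.
After projecting and ordering:
b.cust_id | a.name | b.order_id | b.amount
2 | Omar | 160 | 31
8 | NULL | 114 | 74
8 | NULL | 153 | 93
NULL | Uma | NULL | NULL
NULL | Zane | NULL | NULL

(2, Omar, 160, 31); (8, NULL, 114, 74); (8, NULL, 153, 93); (NULL, Uma, NULL, NULL); (NULL, Zane, NULL, NULL)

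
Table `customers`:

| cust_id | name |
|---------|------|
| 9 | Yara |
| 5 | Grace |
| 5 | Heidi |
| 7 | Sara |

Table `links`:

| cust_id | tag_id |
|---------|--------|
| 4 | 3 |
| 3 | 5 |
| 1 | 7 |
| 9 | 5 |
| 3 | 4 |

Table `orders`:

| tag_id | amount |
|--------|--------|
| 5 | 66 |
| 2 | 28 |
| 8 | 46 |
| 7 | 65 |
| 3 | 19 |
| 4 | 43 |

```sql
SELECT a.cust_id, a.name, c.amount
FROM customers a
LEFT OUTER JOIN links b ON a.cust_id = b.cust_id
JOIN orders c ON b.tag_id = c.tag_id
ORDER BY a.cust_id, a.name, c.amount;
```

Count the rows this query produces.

1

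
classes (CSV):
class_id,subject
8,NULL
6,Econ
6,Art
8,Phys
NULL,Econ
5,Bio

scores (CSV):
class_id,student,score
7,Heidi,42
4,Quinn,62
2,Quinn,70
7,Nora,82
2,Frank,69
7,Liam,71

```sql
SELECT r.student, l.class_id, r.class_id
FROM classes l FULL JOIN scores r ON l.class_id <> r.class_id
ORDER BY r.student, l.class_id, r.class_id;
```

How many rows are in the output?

FULL OUTER JOIN keeps every row from both sides; unmatched rows get NULL for the other side's columns.
Matching on l.class_id <> r.class_id. A NULL in a compared column never satisfies the condition.
- l row (class_id=8): matches 6 r row(s) → 6 output row(s).
- l row (class_id=6): matches 6 r row(s) → 6 output row(s).
- l row (class_id=6): matches 6 r row(s) → 6 output row(s).
- l row (class_id=8): matches 6 r row(s) → 6 output row(s).
- l row (class_id=NULL): no match → kept, r columns NULL.
- l row (class_id=5): matches 6 r row(s) → 6 output row(s).
Total: 30 matched + 1 padded = 31 rows.

31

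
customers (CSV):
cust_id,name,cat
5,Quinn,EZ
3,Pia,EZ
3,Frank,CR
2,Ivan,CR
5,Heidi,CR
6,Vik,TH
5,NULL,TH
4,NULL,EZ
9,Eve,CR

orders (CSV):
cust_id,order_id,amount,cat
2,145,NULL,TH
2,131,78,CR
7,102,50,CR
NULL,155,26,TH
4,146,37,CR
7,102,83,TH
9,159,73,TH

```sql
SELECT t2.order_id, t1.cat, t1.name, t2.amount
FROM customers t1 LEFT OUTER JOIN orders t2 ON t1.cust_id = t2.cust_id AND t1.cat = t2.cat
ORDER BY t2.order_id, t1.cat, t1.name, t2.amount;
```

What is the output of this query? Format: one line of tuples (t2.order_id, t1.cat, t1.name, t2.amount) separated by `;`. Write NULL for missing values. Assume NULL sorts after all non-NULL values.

LEFT JOIN keeps every row from `customers`; unmatched rows get NULL for `orders`'s columns.
Matching on t1.cust_id = t2.cust_id AND t1.cat = t2.cat. A NULL in a compared column never satisfies the condition.
Matched pairs: 1; unmatched t1 rows kept: 8.

(131, CR, Ivan, 78); (NULL, CR, Eve, NULL); (NULL, CR, Frank, NULL); (NULL, CR, Heidi, NULL); (NULL, EZ, Pia, NULL); (NULL, EZ, Quinn, NULL); (NULL, EZ, NULL, NULL); (NULL, TH, Vik, NULL); (NULL, TH, NULL, NULL)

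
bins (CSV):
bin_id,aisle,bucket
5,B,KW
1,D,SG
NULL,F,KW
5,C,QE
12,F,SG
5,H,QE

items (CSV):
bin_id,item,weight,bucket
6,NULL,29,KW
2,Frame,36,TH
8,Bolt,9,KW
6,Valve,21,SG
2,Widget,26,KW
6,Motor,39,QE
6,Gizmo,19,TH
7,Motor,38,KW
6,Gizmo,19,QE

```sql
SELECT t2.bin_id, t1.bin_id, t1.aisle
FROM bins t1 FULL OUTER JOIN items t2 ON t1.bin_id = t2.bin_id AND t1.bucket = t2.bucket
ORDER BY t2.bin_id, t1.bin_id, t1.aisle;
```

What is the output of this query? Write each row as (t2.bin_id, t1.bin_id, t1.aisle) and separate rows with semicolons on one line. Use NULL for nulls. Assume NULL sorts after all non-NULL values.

FULL OUTER JOIN keeps every row from both sides; unmatched rows get NULL for the other side's columns.
Matching on t1.bin_id = t2.bin_id AND t1.bucket = t2.bucket. A NULL in a compared column never satisfies the condition.
- bin_id=5, bucket=KW: no t2 row matches, row kept with t2 columns NULL.
- bin_id=1, bucket=SG: no t2 row matches, row kept with t2 columns NULL.
- bin_id=NULL, bucket=KW: no t2 row matches, row kept with t2 columns NULL.
- bin_id=5, bucket=QE: no t2 row matches, row kept with t2 columns NULL.
- bin_id=12, bucket=SG: no t2 row matches, row kept with t2 columns NULL.
- bin_id=5, bucket=QE: no t2 row matches, row kept with t2 columns NULL.
- 9 t2 row(s) had no t1 match → kept, t1 columns NULL.

(2, NULL, NULL); (2, NULL, NULL); (6, NULL, NULL); (6, NULL, NULL); (6, NULL, NULL); (6, NULL, NULL); (6, NULL, NULL); (7, NULL, NULL); (8, NULL, NULL); (NULL, 1, D); (NULL, 5, B); (NULL, 5, C); (NULL, 5, H); (NULL, 12, F); (NULL, NULL, F)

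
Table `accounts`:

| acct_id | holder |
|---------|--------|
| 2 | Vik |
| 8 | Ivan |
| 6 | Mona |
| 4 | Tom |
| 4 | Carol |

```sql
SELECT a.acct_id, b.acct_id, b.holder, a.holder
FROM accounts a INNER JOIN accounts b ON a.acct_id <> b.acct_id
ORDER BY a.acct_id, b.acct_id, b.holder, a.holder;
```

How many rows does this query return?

INNER JOIN keeps only pairs where the ON condition holds.
Matching on a.acct_id <> b.acct_id.
- acct_id=2: 4 matching b row(s), so 4 row(s) emitted.
- acct_id=8: 4 matching b row(s), so 4 row(s) emitted.
- acct_id=6: 4 matching b row(s), so 4 row(s) emitted.
- acct_id=4: 3 matching b row(s), so 3 row(s) emitted.
- acct_id=4: 3 matching b row(s), so 3 row(s) emitted.
Total: 18 rows.

18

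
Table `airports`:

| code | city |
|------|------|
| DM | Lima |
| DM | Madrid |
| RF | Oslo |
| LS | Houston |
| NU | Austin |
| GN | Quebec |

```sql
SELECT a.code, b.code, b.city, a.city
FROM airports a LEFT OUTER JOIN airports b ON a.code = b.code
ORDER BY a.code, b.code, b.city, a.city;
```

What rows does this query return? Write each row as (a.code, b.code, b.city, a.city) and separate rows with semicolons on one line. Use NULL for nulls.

(DM, DM, Lima, Lima); (DM, DM, Lima, Madrid); (DM, DM, Madrid, Lima); (DM, DM, Madrid, Madrid); (GN, GN, Quebec, Quebec); (LS, LS, Houston, Houston); (NU, NU, Austin, Austin); (RF, RF, Oslo, Oslo)

LEFT JOIN keeps every row from `airports a`; unmatched rows get NULL for `airports b`'s columns.
Matching on a.code = b.code.
Matched pairs: 8; unmatched a rows kept: 0.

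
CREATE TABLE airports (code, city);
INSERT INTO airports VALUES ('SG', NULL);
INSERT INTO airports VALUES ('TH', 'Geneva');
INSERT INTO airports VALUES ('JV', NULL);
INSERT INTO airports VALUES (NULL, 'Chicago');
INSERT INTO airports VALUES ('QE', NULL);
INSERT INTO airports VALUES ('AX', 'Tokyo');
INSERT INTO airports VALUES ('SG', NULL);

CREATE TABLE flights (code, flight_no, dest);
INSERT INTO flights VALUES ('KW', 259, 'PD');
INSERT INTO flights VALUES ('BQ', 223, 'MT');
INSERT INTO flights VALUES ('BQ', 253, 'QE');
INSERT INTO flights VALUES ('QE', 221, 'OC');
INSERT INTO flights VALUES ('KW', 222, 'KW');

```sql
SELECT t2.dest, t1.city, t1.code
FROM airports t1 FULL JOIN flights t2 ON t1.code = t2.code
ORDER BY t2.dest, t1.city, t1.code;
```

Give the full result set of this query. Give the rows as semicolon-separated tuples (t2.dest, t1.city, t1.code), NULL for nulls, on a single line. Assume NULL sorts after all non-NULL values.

FULL OUTER JOIN keeps every row from both sides; unmatched rows get NULL for the other side's columns.
Matching on t1.code = t2.code. A NULL in a compared column never satisfies the condition.
- t1 row (code=SG): no match → kept, t2 columns NULL.
- t1 row (code=TH): no match → kept, t2 columns NULL.
- t1 row (code=JV): no match → kept, t2 columns NULL.
- t1 row (code=NULL): no match → kept, t2 columns NULL.
- t1 row (code=QE): matches 1 t2 row(s) → 1 output row(s).
- t1 row (code=AX): no match → kept, t2 columns NULL.
- t1 row (code=SG): no match → kept, t2 columns NULL.
- 4 t2 row(s) had no t1 match → kept, t1 columns NULL.

(KW, NULL, NULL); (MT, NULL, NULL); (OC, NULL, QE); (PD, NULL, NULL); (QE, NULL, NULL); (NULL, Chicago, NULL); (NULL, Geneva, TH); (NULL, Tokyo, AX); (NULL, NULL, JV); (NULL, NULL, SG); (NULL, NULL, SG)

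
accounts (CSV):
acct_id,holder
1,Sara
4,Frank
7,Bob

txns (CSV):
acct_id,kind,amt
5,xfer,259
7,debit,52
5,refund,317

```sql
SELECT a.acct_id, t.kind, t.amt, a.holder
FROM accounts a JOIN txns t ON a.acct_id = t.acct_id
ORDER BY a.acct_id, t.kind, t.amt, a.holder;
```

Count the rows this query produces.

INNER JOIN keeps only pairs where the ON condition holds.
Matching on a.acct_id = t.acct_id.
- a row (acct_id=1): no match → dropped.
- a row (acct_id=4): no match → dropped.
- a row (acct_id=7): matches 1 t row(s) → 1 output row(s).
Total: 1 rows.

1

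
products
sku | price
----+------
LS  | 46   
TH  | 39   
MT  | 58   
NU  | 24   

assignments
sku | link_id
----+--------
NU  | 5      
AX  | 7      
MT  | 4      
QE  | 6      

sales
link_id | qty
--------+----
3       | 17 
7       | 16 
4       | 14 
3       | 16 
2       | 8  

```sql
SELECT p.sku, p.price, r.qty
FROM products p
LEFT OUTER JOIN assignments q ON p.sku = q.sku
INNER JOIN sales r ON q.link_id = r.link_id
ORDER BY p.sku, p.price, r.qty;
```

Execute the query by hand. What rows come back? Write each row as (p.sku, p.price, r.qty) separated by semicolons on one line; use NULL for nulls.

(MT, 58, 14)

Step 1 — p LEFT JOIN q on sku → 4 row(s).
Then INNER JOIN `sales r` on link_id: keep only rows whose q.link_id appears in r.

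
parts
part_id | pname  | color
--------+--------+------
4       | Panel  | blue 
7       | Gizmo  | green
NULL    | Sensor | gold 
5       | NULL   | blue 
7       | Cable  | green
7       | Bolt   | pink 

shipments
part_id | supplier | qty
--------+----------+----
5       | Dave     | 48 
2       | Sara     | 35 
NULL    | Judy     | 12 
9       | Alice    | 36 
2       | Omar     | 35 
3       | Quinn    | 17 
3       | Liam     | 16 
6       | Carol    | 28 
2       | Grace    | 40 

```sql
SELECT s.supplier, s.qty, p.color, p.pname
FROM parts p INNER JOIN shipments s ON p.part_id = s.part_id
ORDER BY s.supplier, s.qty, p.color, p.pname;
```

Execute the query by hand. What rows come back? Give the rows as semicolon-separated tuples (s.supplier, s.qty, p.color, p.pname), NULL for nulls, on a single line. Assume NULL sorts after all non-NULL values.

INNER JOIN keeps only pairs where the ON condition holds.
Matching on p.part_id = s.part_id. A NULL in a compared column never satisfies the condition.
Matched pairs: 1.

(Dave, 48, blue, NULL)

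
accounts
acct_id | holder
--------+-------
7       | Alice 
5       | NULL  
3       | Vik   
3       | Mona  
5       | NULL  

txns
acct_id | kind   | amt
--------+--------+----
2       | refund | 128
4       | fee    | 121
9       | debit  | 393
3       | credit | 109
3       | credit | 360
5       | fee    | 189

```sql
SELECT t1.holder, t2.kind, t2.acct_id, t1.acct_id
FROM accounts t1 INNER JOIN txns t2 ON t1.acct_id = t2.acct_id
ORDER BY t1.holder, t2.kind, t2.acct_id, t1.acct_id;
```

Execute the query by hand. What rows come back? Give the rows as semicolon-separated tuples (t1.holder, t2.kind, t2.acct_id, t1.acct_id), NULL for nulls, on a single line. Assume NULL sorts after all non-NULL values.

(Mona, credit, 3, 3); (Mona, credit, 3, 3); (Vik, credit, 3, 3); (Vik, credit, 3, 3); (NULL, fee, 5, 5); (NULL, fee, 5, 5)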